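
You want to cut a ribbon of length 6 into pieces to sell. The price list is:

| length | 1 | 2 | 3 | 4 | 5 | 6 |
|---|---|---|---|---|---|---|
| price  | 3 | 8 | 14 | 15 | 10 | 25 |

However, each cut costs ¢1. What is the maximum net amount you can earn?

Consider every possible first cut. r[k] is the best of p[i]+r[k−i] over all sellable i≤k, charging 1 whenever i<k.
r[1] = 3
r[2] = 8
r[3] = 14
r[4] = 16  (first piece 1, then r[3]=14)
r[5] = 21  (first piece 2, then r[3]=14)
r[6] = 27  (first piece 3, then r[3]=14)
One optimal plan: pieces 3 + 3 (1 cut) → ¢28 − ¢1 = ¢27.

27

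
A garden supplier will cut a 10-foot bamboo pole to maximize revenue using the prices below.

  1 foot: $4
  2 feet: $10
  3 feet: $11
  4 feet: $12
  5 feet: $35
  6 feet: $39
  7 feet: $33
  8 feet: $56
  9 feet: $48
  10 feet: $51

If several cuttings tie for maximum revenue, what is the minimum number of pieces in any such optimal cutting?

2

Let r[k] be the best obtainable value from length k. For each k, try every first piece i and keep the best of price[i] + r[k−i].
r[1] = 4
r[2] = max(4+4, 10+0) = 10
r[3] = max(4+10, 10+4, 11+0) = 14
r[4] = max(4+14, 10+10, 11+4, 12+0) = 20
r[5] = max(4+20, 10+14, 11+10, 12+4, 35+0) = 35
r[6] = max(4+35, 10+20, 11+14, 12+10, 35+4, 39+0) = 39
r[7] = max(4+39, 10+35, 11+20, …, 39+4, 33+0) = 45
r[8] = max(4+45, 10+39, 11+35, …, 33+4, 56+0) = 56
r[9] = max(4+56, 10+45, 11+39, …, 56+4, 48+0) = 60
r[10] = max(4+60, 10+56, 11+45, …, 48+4, 51+0) = 70
Maximum revenue is $70.
Now minimize piece count subject to staying optimal: for each k, pieces[k] = 1 + min over i with p[i]+r[k−i]=r[k] of pieces[k−i].
pieces[7] = 2
pieces[8] = 1
pieces[9] = 2
pieces[10] = 2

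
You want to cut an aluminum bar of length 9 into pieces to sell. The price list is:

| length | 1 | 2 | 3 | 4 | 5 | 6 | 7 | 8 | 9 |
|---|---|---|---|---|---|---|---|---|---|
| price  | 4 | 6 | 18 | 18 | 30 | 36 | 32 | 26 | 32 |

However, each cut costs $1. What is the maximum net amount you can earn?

Consider every possible first cut. v[k] is the best of p[i]+v[k−i] over all sellable i≤k, charging 1 whenever i<k.
v[1] = 4
v[2] = max(4+4-1, 6+0) = 7
v[3] = max(4+7-1, 6+4-1, 18+0) = 18
v[4] = max(4+18-1, 6+7-1, 18+4-1, 18+0) = 21
v[5] = max(4+21-1, 6+18-1, 18+7-1, 18+4-1, 30+0) = 30
v[6] = max(4+30-1, 6+21-1, 18+18-1, 18+7-1, 30+4-1, 36+0) = 36
v[7] = max(4+36-1, 6+30-1, 18+21-1, …, 36+4-1, 32+0) = 39
v[8] = max(4+39-1, 6+36-1, 18+30-1, …, 32+4-1, 26+0) = 47
v[9] = max(4+47-1, 6+39-1, 18+36-1, …, 26+4-1, 32+0) = 53
One optimal plan: pieces 6 + 3 (1 cut) → $54 − $1 = $53.

53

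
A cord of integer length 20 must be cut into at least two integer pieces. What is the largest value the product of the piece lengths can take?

Fill f[k] for k=2..20: at each k try every first piece i and multiply by the better of (k−i) uncut or f[k−i].
Small cases: f[2]=1, f[3]=2, f[4]=4, f[5]=6, f[6]=9, f[7]=12, f[8]=18, f[9]=27, f[10]=36, f[11]=54, f[12]=81, f[13]=108, f[14]=162, f[15]=243.
f[16] = 2×max(14,162) = 2×162 = 324
f[17] = 2×max(15,243) = 2×243 = 486
f[18] = 3×max(15,243) = 3×243 = 729
f[19] = 2×max(17,486) = 2×486 = 972
f[20] = 2×max(18,729) = 2×729 = 1458
One optimal split: 3 + 3 + 3 + 3 + 3 + 3 + 2; product 3×3×3×3×3×3×2 = 1458.

1458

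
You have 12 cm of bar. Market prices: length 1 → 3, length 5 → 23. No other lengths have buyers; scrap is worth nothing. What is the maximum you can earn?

52

Let best[k] be the best obtainable value from length k. For each k, try every first piece i and keep the best of price[i] + best[k−i].
best[1] = 3
best[2] = 6  (first piece 1, then best[1]=3)
best[3] = 9  (first piece 1, then best[2]=6)
best[4] = 12  (first piece 1, then best[3]=9)
best[5] = 23
best[6] = 26  (first piece 1, then best[5]=23)
best[7] = 29  (first piece 1, then best[6]=26)
best[8] = 32  (first piece 1, then best[7]=29)
best[9] = 35  (first piece 1, then best[8]=32)
best[10] = 46  (first piece 5, then best[5]=23)
best[11] = 49  (first piece 1, then best[10]=46)
best[12] = 52  (first piece 1, then best[11]=49)
One optimal cutting: 5 + 5 + 1 + 1 → 52.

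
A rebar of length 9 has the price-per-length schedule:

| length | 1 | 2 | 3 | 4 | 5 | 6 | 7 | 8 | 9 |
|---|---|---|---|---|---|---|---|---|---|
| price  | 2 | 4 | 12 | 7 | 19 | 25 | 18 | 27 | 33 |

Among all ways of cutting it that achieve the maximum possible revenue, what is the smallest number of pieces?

2

Build r[k] bottom-up: r[k] = max over allowed piece i of (p[i] + r[k−i]).
r[1] = 2
r[2] = max(2+2, 4+0) = 4
r[3] = max(2+4, 4+2, 12+0) = 12
r[4] = max(2+12, 4+4, 12+2, 7+0) = 14
r[5] = max(2+14, 4+12, 12+4, 7+2, 19+0) = 19
r[6] = max(2+19, 4+14, 12+12, 7+4, 19+2, 25+0) = 25
r[7] = max(2+25, 4+19, 12+14, …, 25+2, 18+0) = 27
r[8] = max(2+27, 4+25, 12+19, …, 18+2, 27+0) = 31
r[9] = max(2+31, 4+27, 12+25, …, 27+2, 33+0) = 37
Maximum revenue is ₹37.
Now minimize piece count subject to staying optimal: for each k, pieces[k] = 1 + min over i with p[i]+r[k−i]=r[k] of pieces[k−i].
pieces[6] = 1
pieces[7] = 2
pieces[8] = 2
pieces[9] = 2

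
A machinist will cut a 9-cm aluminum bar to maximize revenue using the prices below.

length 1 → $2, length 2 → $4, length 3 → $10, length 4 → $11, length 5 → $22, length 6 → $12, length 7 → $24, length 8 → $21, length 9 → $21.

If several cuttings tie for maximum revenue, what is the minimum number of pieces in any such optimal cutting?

Let r[k] be the best obtainable value from length k. For each k, try every first piece i and keep the best of price[i] + r[k−i].
r[1] = 2
r[2] = max(2+2, 4+0) = 4
r[3] = max(2+4, 4+2, 10+0) = 10
r[4] = max(2+10, 4+4, 10+2, 11+0) = 12
r[5] = max(2+12, 4+10, 10+4, 11+2, 22+0) = 22
r[6] = max(2+22, 4+12, 10+10, 11+4, 22+2, 12+0) = 24
r[7] = max(2+24, 4+22, 10+12, …, 12+2, 24+0) = 26
r[8] = max(2+26, 4+24, 10+22, …, 24+2, 21+0) = 32
r[9] = max(2+32, 4+26, 10+24, …, 21+2, 21+0) = 34
Maximum revenue is $34.
Now minimize piece count subject to staying optimal: for each k, pieces[k] = 1 + min over i with p[i]+r[k−i]=r[k] of pieces[k−i].
pieces[6] = 2
pieces[7] = 2
pieces[8] = 2
pieces[9] = 3

3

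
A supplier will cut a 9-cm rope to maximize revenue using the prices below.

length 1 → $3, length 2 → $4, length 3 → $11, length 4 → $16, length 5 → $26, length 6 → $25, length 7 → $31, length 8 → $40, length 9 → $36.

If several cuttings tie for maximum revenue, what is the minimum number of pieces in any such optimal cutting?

Build r[k] bottom-up: r[k] = max over allowed piece i of (p[i] + r[k−i]).
r[1] = 3
r[2] = 6  (first piece 1, then r[1]=3)
r[3] = 11
r[4] = 16
r[5] = 26
r[6] = 29  (first piece 1, then r[5]=26)
r[7] = 32  (first piece 1, then r[6]=29)
r[8] = 40
r[9] = 43  (first piece 1, then r[8]=40)
Maximum revenue is $43.
Now minimize piece count subject to staying optimal: for each k, pieces[k] = 1 + min over i with p[i]+r[k−i]=r[k] of pieces[k−i].
pieces[6] = 2
pieces[7] = 3
pieces[8] = 1
pieces[9] = 2

2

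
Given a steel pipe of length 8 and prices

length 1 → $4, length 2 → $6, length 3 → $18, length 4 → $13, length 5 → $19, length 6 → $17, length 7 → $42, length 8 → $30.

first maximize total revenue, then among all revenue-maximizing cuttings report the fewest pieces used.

2

Let r[k] be the best obtainable value from length k. For each k, try every first piece i and keep the best of price[i] + r[k−i].
r[1] = 4
r[2] = 8  (first piece 1, then r[1]=4)
r[3] = 18
r[4] = 22  (first piece 1, then r[3]=18)
r[5] = 26  (first piece 1, then r[4]=22)
r[6] = 36  (first piece 3, then r[3]=18)
r[7] = 42
r[8] = 46  (first piece 1, then r[7]=42)
Maximum revenue is $46.
Now minimize piece count subject to staying optimal: for each k, pieces[k] = 1 + min over i with p[i]+r[k−i]=r[k] of pieces[k−i].
pieces[5] = 3
pieces[6] = 2
pieces[7] = 1
pieces[8] = 2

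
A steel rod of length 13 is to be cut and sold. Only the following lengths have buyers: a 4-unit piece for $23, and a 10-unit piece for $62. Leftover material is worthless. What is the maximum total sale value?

Let r[k] be the best obtainable value from length k. For each k, try every first piece i and keep the best of price[i] + r[k−i].
r[1] = 0
r[2] = 0
r[3] = 0
r[4] = 23
r[5] = 23
r[6] = 23
r[7] = 23
r[8] = 46  (first piece 4, then r[4]=23)
r[9] = 46
r[10] = 62
r[11] = 62
r[12] = 69  (first piece 4, then r[8]=46)
r[13] = 69
One optimal cutting: pieces 4 + 4 + 4 with 1 unit of scrap → $69.

69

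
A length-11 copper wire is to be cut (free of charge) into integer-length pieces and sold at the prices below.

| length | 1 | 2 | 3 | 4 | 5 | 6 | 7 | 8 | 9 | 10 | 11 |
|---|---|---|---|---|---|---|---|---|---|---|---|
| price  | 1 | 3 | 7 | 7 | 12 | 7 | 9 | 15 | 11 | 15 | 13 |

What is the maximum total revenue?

Build v[k] bottom-up: v[k] = max over allowed piece i of (p[i] + v[k−i]).
v[1] = 1
v[2] = max(1+1, 3+0) = 3
v[3] = max(1+3, 3+1, 7+0) = 7
v[4] = max(1+7, 3+3, 7+1, 7+0) = 8
v[5] = max(1+8, 3+7, 7+3, 7+1, 12+0) = 12
v[6] = max(1+12, 3+8, 7+7, 7+3, 12+1, 7+0) = 14
v[7] = max(1+14, 3+12, 7+8, …, 7+1, 9+0) = 15
v[8] = max(1+15, 3+14, 7+12, …, 9+1, 15+0) = 19
v[9] = max(1+19, 3+15, 7+14, …, 15+1, 11+0) = 21
v[10] = max(1+21, 3+19, 7+15, …, 11+1, 15+0) = 24
v[11] = max(1+24, 3+21, 7+19, …, 15+1, 13+0) = 26
One optimal cutting: 5 + 3 + 3 → €12 + €7 + €7 = €26.

26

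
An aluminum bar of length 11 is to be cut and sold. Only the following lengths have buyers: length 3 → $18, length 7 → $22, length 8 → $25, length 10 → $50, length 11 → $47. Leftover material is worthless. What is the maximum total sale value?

54

Build best[k] bottom-up: best[k] = max over allowed piece i of (p[i] + best[k−i]).
best[1] = 0
best[2] = 0
best[3] = 18
best[4] = 18
best[5] = 18
best[6] = 36  (first piece 3, then best[3]=18)
best[7] = max(18+18, 22+0) = 36
best[8] = max(18+18, 22+0, 25+0) = 36
best[9] = max(18+36, 22+0, 25+0) = 54
best[10] = max(18+36, 22+18, 25+0, 50+0) = 54
best[11] = max(18+36, 22+18, 25+18, 50+0, 47+0) = 54
One optimal cutting: pieces 3 + 3 + 3 with 2 cm of scrap → $54.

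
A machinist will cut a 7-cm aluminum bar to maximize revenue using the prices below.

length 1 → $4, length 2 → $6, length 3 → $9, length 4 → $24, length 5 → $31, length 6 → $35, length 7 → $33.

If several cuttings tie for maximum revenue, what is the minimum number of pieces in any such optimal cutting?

2

Build r[k] bottom-up: r[k] = max over allowed piece i of (p[i] + r[k−i]).
r[1] = 4
r[2] = max(4+4, 6+0) = 8
r[3] = max(4+8, 6+4, 9+0) = 12
r[4] = max(4+12, 6+8, 9+4, 24+0) = 24
r[5] = max(4+24, 6+12, 9+8, 24+4, 31+0) = 31
r[6] = max(4+31, 6+24, 9+12, 24+8, 31+4, 35+0) = 35
r[7] = max(4+35, 6+31, 9+24, …, 35+4, 33+0) = 39
Maximum revenue is $39.
Now minimize piece count subject to staying optimal: for each k, pieces[k] = 1 + min over i with p[i]+r[k−i]=r[k] of pieces[k−i].
pieces[4] = 1
pieces[5] = 1
pieces[6] = 1
pieces[7] = 2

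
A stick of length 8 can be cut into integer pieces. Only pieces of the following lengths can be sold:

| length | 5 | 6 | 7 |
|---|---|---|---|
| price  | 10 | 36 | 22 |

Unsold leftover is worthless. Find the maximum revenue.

Build best[k] bottom-up: best[k] = max over allowed piece i of (p[i] + best[k−i]).
best[1] = 0
best[2] = 0
best[3] = 0
best[4] = 0
best[5] = 10
best[6] = 36
best[7] = 36
best[8] = 36
One optimal cutting: pieces 6 with 2 meters of scrap → $36.

36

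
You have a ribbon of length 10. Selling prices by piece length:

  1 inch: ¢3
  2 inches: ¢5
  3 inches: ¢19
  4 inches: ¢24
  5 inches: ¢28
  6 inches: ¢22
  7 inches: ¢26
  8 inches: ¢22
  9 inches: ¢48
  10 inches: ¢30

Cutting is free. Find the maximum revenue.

62

Build r[k] bottom-up: r[k] = max over allowed piece i of (p[i] + r[k−i]).
r[1] = 3
r[2] = max(3+3, 5+0) = 6
r[3] = max(3+6, 5+3, 19+0) = 19
r[4] = max(3+19, 5+6, 19+3, 24+0) = 24
r[5] = max(3+24, 5+19, 19+6, 24+3, 28+0) = 28
r[6] = max(3+28, 5+24, 19+19, 24+6, 28+3, 22+0) = 38
r[7] = max(3+38, 5+28, 19+24, …, 22+3, 26+0) = 43
r[8] = max(3+43, 5+38, 19+28, …, 26+3, 22+0) = 48
r[9] = max(3+48, 5+43, 19+38, …, 22+3, 48+0) = 57
r[10] = max(3+57, 5+48, 19+43, …, 48+3, 30+0) = 62
One optimal cutting: 4 + 3 + 3 → ¢24 + ¢19 + ¢19 = ¢62.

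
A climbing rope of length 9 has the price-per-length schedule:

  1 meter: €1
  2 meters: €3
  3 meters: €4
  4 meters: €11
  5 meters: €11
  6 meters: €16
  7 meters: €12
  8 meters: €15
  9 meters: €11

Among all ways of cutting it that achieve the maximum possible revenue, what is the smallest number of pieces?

Let r[k] be the best obtainable value from length k. For each k, try every first piece i and keep the best of price[i] + r[k−i].
r[1] = 1
r[2] = 3
r[3] = 4  (first piece 1, then r[2]=3)
r[4] = 11
r[5] = 12  (first piece 1, then r[4]=11)
r[6] = 16
r[7] = 17  (first piece 1, then r[6]=16)
r[8] = 22  (first piece 4, then r[4]=11)
r[9] = 23  (first piece 1, then r[8]=22)
Maximum revenue is €23.
Now minimize piece count subject to staying optimal: for each k, pieces[k] = 1 + min over i with p[i]+r[k−i]=r[k] of pieces[k−i].
pieces[6] = 1
pieces[7] = 2
pieces[8] = 2
pieces[9] = 3

3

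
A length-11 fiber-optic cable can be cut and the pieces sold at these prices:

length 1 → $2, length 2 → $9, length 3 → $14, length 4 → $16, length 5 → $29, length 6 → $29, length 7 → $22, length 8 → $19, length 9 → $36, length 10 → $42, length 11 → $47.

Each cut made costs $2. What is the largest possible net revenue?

Consider every possible first cut. v[k] is the best of p[i]+v[k−i] over all sellable i≤k, charging 2 whenever i<k.
v[1] = 2
v[2] = 9
v[3] = 14
v[4] = 16  (first piece 2, then v[2]=9)
v[5] = 29
v[6] = 29  (first piece 1, then v[5]=29)
v[7] = 36  (first piece 2, then v[5]=29)
v[8] = 41  (first piece 3, then v[5]=29)
v[9] = 43  (first piece 2, then v[7]=36)
v[10] = 56  (first piece 5, then v[5]=29)
v[11] = 56  (first piece 1, then v[10]=56)
One optimal plan: pieces 5 + 5 + 1 (2 cuts) → $60 − $4 = $56.

56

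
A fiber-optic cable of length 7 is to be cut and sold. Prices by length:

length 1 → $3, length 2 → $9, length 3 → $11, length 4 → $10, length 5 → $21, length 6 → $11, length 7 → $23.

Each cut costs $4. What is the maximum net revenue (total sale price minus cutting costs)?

Build v[k] bottom-up: v[k] = max over allowed piece i of (p[i] + v[k−i]) − 4 per cut.
v[1] = 3
v[2] = max(3+3-4, 9+0) = 9
v[3] = max(3+9-4, 9+3-4, 11+0) = 11
v[4] = max(3+11-4, 9+9-4, 11+3-4, 10+0) = 14
v[5] = max(3+14-4, 9+11-4, 11+9-4, 10+3-4, 21+0) = 21
v[6] = max(3+21-4, 9+14-4, 11+11-4, 10+9-4, 21+3-4, 11+0) = 20
v[7] = max(3+20-4, 9+21-4, 11+14-4, …, 11+3-4, 23+0) = 26
One optimal plan: pieces 5 + 2 (1 cut) → $30 − $4 = $26.

26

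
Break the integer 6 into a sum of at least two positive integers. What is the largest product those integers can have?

9

Fill prod[k] for k=2..6: at each k try every first piece i and multiply by the better of (k−i) uncut or prod[k−i].
prod[2] = 1*max(1,0) = 1*1 = 1
prod[3] = max(1*2, 2*1) = 2
prod[4] = max(1*3, 2*2, 3*1) = 4
prod[5] = max(1*4, 2*3, 3*2, 4*1) = 6
prod[6] = max(1*6, 2*4, 3*3, 4*2, 5*1) = 9
One optimal split: 3 + 3; product 3*3 = 9.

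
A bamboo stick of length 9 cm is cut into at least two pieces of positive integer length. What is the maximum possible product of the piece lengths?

Fill m[k] for k=2..9: at each k try every first piece i and multiply by the better of (k−i) uncut or m[k−i].
m[2] = 1·max(1,0) = 1·1 = 1
m[3] = max(1·2, 2·1) = 2
m[4] = max(1·3, 2·2, 3·1) = 4
m[5] = max(1·4, 2·3, 3·2, 4·1) = 6
m[6] = max(1·6, 2·4, 3·3, 4·2, 5·1) = 9
m[7] = max(1·9, 2·6, 3·4, 4·3, 5·2, 6·1) = 12
m[8] = max(1·12, 2·9, 3·6, …, 6·2, 7·1) = 18
m[9] = max(1·18, 2·12, 3·9, …, 7·2, 8·1) = 27
One optimal split: 3 + 3 + 3; product 3·3·3 = 27.

27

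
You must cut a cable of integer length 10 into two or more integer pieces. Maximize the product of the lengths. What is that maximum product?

Define m[k] = max over 1≤i<k of i · max(k−i, m[k−i]); the inner max lets the remainder stay uncut if that's better.
m[2] = 1·max(1,0) = 1·1 = 1
m[3] = 1·max(2,1) = 1·2 = 2
m[4] = 2·max(2,1) = 2·2 = 4
m[5] = 2·max(3,2) = 2·3 = 6
m[6] = 3·max(3,2) = 3·3 = 9
m[7] = 2·max(5,6) = 2·6 = 12
m[8] = 2·max(6,9) = 2·9 = 18
m[9] = 3·max(6,9) = 3·9 = 27
m[10] = 2·max(8,18) = 2·18 = 36
One optimal split: 3 + 3 + 2 + 2; product 3·3·2·2 = 36.

36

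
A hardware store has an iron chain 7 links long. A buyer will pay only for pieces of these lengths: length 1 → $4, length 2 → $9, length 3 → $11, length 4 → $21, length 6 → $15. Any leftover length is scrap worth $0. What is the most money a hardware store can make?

Consider every possible first cut. f[k] is the best of p[i]+f[k−i] over all sellable i≤k.
f[1] = 4
f[2] = 9
f[3] = 13  (first piece 1, then f[2]=9)
f[4] = 21
f[5] = 25  (first piece 1, then f[4]=21)
f[6] = 30  (first piece 2, then f[4]=21)
f[7] = 34  (first piece 1, then f[6]=30)
One optimal cutting: 4 + 2 + 1 → $34.

34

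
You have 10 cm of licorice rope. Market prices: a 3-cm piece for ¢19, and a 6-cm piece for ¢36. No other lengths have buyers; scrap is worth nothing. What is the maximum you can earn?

57

Consider every possible first cut. best[k] is the best of p[i]+best[k−i] over all sellable i≤k.
best[1] = 0
best[2] = 0
best[3] = 19
best[4] = 19
best[5] = 19
best[6] = 38  (first piece 3, then best[3]=19)
best[7] = 38
best[8] = 38
best[9] = 57  (first piece 3, then best[6]=38)
best[10] = 57
One optimal cutting: pieces 3 + 3 + 3 with 1 cm of scrap → ¢57.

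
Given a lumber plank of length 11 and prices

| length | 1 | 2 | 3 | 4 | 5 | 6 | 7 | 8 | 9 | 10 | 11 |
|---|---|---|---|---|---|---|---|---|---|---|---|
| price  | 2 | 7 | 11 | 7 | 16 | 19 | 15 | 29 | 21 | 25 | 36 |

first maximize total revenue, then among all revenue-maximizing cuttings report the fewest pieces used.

2

Consider every possible first cut. r[k] is the best of p[i]+r[k−i] over all sellable i≤k.
r[1] = 2
r[2] = 7
r[3] = 11
r[4] = 14  (first piece 2, then r[2]=7)
r[5] = 18  (first piece 2, then r[3]=11)
r[6] = 22  (first piece 3, then r[3]=11)
r[7] = 25  (first piece 2, then r[5]=18)
r[8] = 29  (first piece 2, then r[6]=22)
r[9] = 33  (first piece 3, then r[6]=22)
r[10] = 36  (first piece 2, then r[8]=29)
r[11] = 40  (first piece 2, then r[9]=33)
Maximum revenue is $40.
Now minimize piece count subject to staying optimal: for each k, pieces[k] = 1 + min over i with p[i]+r[k−i]=r[k] of pieces[k−i].
pieces[8] = 1
pieces[9] = 3
pieces[10] = 2
pieces[11] = 2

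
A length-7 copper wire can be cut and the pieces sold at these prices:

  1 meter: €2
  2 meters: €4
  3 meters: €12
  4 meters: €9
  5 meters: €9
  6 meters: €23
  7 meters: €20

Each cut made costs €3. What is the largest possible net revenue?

Let r[k] be the best obtainable value from length k. For each k, try every first piece i and keep the best of price[i] + r[k−i] minus the 3 cut fee when i<k.
r[1] = 2
r[2] = max(2+2-3, 4+0) = 4
r[3] = max(2+4-3, 4+2-3, 12+0) = 12
r[4] = max(2+12-3, 4+4-3, 12+2-3, 9+0) = 11
r[5] = max(2+11-3, 4+12-3, 12+4-3, 9+2-3, 9+0) = 13
r[6] = max(2+13-3, 4+11-3, 12+12-3, 9+4-3, 9+2-3, 23+0) = 23
r[7] = max(2+23-3, 4+13-3, 12+11-3, …, 23+2-3, 20+0) = 22
One optimal plan: pieces 6 + 1 (1 cut) → €25 − €3 = €22.

22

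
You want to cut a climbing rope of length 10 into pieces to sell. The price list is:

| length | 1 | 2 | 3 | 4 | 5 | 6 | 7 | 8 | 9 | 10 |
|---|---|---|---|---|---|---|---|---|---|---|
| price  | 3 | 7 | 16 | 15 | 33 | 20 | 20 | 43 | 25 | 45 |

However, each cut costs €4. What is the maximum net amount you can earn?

62

Let r[k] be the best obtainable value from length k. For each k, try every first piece i and keep the best of price[i] + r[k−i] minus the 4 cut fee when i<k.
r[1] = 3
r[2] = 7
r[3] = 16
r[4] = 15  (first piece 1, then r[3]=16)
r[5] = 33
r[6] = 32  (first piece 1, then r[5]=33)
r[7] = 36  (first piece 2, then r[5]=33)
r[8] = 45  (first piece 3, then r[5]=33)
r[9] = 44  (first piece 1, then r[8]=45)
r[10] = 62  (first piece 5, then r[5]=33)
One optimal plan: pieces 5 + 5 (1 cut) → €66 − €4 = €62.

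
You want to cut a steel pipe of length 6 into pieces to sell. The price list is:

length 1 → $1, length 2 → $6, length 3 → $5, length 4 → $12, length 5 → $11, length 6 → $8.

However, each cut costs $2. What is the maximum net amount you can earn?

Let r[k] be the best obtainable value from length k. For each k, try every first piece i and keep the best of price[i] + r[k−i] minus the 2 cut fee when i<k.
r[1] = 1
r[2] = 6
r[3] = 5  (first piece 1, then r[2]=6)
r[4] = 12
r[5] = 11  (first piece 1, then r[4]=12)
r[6] = 16  (first piece 2, then r[4]=12)
One optimal plan: pieces 4 + 2 (1 cut) → $18 − $2 = $16.

16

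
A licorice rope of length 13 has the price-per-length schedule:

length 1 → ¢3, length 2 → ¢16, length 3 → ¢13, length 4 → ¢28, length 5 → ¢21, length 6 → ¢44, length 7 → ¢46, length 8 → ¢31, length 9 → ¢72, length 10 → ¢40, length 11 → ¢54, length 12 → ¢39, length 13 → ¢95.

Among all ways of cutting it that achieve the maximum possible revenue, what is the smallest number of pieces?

3

Let r[k] be the best obtainable value from length k. For each k, try every first piece i and keep the best of price[i] + r[k−i].
r[1] = 3
r[2] = max(3+3, 16+0) = 16
r[3] = max(3+16, 16+3, 13+0) = 19
r[4] = max(3+19, 16+16, 13+3, 28+0) = 32
r[5] = max(3+32, 16+19, 13+16, 28+3, 21+0) = 35
r[6] = max(3+35, 16+32, 13+19, 28+16, 21+3, 44+0) = 48
r[7] = max(3+48, 16+35, 13+32, …, 44+3, 46+0) = 51
r[8] = max(3+51, 16+48, 13+35, …, 46+3, 31+0) = 64
r[9] = max(3+64, 16+51, 13+48, …, 31+3, 72+0) = 72
r[10] = max(3+72, 16+64, 13+51, …, 72+3, 40+0) = 80
r[11] = max(3+80, 16+72, 13+64, …, 40+3, 54+0) = 88
r[12] = max(3+88, 16+80, 13+72, …, 54+3, 39+0) = 96
r[13] = max(3+96, 16+88, 13+80, …, 39+3, 95+0) = 104
Maximum revenue is ¢104.
Now minimize piece count subject to staying optimal: for each k, pieces[k] = 1 + min over i with p[i]+r[k−i]=r[k] of pieces[k−i].
pieces[10] = 5
pieces[11] = 2
pieces[12] = 6
pieces[13] = 3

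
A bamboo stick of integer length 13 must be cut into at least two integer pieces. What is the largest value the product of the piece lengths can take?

Define prod[k] = max over 1≤i<k of i · max(k−i, prod[k−i]); the inner max lets the remainder stay uncut if that's better.
prod[2] = 1×max(1,0) = 1×1 = 1
prod[3] = max(1×2, 2×1) = 2
prod[4] = max(1×3, 2×2, 3×1) = 4
prod[5] = max(1×4, 2×3, 3×2, 4×1) = 6
prod[6] = max(1×6, 2×4, 3×3, 4×2, 5×1) = 9
prod[7] = max(1×9, 2×6, 3×4, 4×3, 5×2, 6×1) = 12
prod[8] = max(1×12, 2×9, 3×6, …, 6×2, 7×1) = 18
prod[9] = max(1×18, 2×12, 3×9, …, 7×2, 8×1) = 27
prod[10] = max(1×27, 2×18, 3×12, …, 8×2, 9×1) = 36
prod[11] = max(1×36, 2×27, 3×18, …, 9×2, 10×1) = 54
prod[12] = max(1×54, 2×36, 3×27, …, 10×2, 11×1) = 81
prod[13] = max(1×81, 2×54, 3×36, …, 11×2, 12×1) = 108
One optimal split: 3 + 3 + 3 + 2 + 2; product 3×3×3×2×2 = 108.

108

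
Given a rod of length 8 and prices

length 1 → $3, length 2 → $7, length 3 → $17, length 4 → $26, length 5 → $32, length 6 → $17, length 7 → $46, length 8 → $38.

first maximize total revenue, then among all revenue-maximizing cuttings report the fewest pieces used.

2

Let r[k] be the best obtainable value from length k. For each k, try every first piece i and keep the best of price[i] + r[k−i].
r[1] = 3
r[2] = max(3+3, 7+0) = 7
r[3] = max(3+7, 7+3, 17+0) = 17
r[4] = max(3+17, 7+7, 17+3, 26+0) = 26
r[5] = max(3+26, 7+17, 17+7, 26+3, 32+0) = 32
r[6] = max(3+32, 7+26, 17+17, 26+7, 32+3, 17+0) = 35
r[7] = max(3+35, 7+32, 17+26, …, 17+3, 46+0) = 46
r[8] = max(3+46, 7+35, 17+32, …, 46+3, 38+0) = 52
Maximum revenue is $52.
Now minimize piece count subject to staying optimal: for each k, pieces[k] = 1 + min over i with p[i]+r[k−i]=r[k] of pieces[k−i].
pieces[5] = 1
pieces[6] = 2
pieces[7] = 1
pieces[8] = 2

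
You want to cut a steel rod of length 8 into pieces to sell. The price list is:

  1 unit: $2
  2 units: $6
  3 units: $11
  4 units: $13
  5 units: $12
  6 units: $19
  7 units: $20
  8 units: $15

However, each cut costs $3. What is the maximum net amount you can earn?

Consider every possible first cut. r[k] is the best of p[i]+r[k−i] over all sellable i≤k, charging 3 whenever i<k.
r[1] = 2
r[2] = 6
r[3] = 11
r[4] = 13
r[5] = 14  (first piece 2, then r[3]=11)
r[6] = 19  (first piece 3, then r[3]=11)
r[7] = 21  (first piece 3, then r[4]=13)
r[8] = 23  (first piece 4, then r[4]=13)
One optimal plan: pieces 4 + 4 (1 cut) → $26 − $3 = $23.

23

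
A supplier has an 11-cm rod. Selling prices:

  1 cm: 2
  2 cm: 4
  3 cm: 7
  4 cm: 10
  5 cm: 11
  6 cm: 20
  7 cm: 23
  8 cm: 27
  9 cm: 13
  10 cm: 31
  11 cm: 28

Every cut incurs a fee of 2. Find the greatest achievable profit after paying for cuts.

Consider every possible first cut. v[k] is the best of p[i]+v[k−i] over all sellable i≤k, charging 2 whenever i<k.
v[1] = 2
v[2] = max(2+2-2, 4+0) = 4
v[3] = max(2+4-2, 4+2-2, 7+0) = 7
v[4] = max(2+7-2, 4+4-2, 7+2-2, 10+0) = 10
v[5] = max(2+10-2, 4+7-2, 7+4-2, 10+2-2, 11+0) = 11
v[6] = max(2+11-2, 4+10-2, 7+7-2, 10+4-2, 11+2-2, 20+0) = 20
v[7] = max(2+20-2, 4+11-2, 7+10-2, …, 20+2-2, 23+0) = 23
v[8] = max(2+23-2, 4+20-2, 7+11-2, …, 23+2-2, 27+0) = 27
v[9] = max(2+27-2, 4+23-2, 7+20-2, …, 27+2-2, 13+0) = 27
v[10] = max(2+27-2, 4+27-2, 7+23-2, …, 13+2-2, 31+0) = 31
v[11] = max(2+31-2, 4+27-2, 7+27-2, …, 31+2-2, 28+0) = 32
One optimal plan: pieces 8 + 3 (1 cut) → 34 − 2 = 32.

32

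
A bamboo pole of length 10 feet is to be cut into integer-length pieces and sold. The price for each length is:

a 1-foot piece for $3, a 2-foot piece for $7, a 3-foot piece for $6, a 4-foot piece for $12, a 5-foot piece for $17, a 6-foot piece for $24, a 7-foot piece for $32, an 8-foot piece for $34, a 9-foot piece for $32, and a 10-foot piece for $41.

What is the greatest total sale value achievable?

Let r[k] be the best obtainable value from length k. For each k, try every first piece i and keep the best of price[i] + r[k−i].
r[1] = 3
r[2] = max(3+3, 7+0) = 7
r[3] = max(3+7, 7+3, 6+0) = 10
r[4] = max(3+10, 7+7, 6+3, 12+0) = 14
r[5] = max(3+14, 7+10, 6+7, 12+3, 17+0) = 17
r[6] = max(3+17, 7+14, 6+10, 12+7, 17+3, 24+0) = 24
r[7] = max(3+24, 7+17, 6+14, …, 24+3, 32+0) = 32
r[8] = max(3+32, 7+24, 6+17, …, 32+3, 34+0) = 35
r[9] = max(3+35, 7+32, 6+24, …, 34+3, 32+0) = 39
r[10] = max(3+39, 7+35, 6+32, …, 32+3, 41+0) = 42
One optimal cutting: 7 + 2 + 1 → $32 + $7 + $3 = $42.

42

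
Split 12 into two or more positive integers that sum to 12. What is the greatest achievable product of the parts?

81

Define m[k] = max over 1≤i<k of i · max(k−i, m[k−i]); the inner max lets the remainder stay uncut if that's better.
Small cases: m[2]=1, m[3]=2, m[4]=4, m[5]=6, m[6]=9.
m[7] = max(1·9, 2·6, 3·4, 4·3, 5·2, 6·1) = 12
m[8] = max(1·12, 2·9, 3·6, …, 6·2, 7·1) = 18
m[9] = max(1·18, 2·12, 3·9, …, 7·2, 8·1) = 27
m[10] = max(1·27, 2·18, 3·12, …, 8·2, 9·1) = 36
m[11] = max(1·36, 2·27, 3·18, …, 9·2, 10·1) = 54
m[12] = max(1·54, 2·36, 3·27, …, 10·2, 11·1) = 81
One optimal split: 3 + 3 + 3 + 3; product 3·3·3·3 = 81.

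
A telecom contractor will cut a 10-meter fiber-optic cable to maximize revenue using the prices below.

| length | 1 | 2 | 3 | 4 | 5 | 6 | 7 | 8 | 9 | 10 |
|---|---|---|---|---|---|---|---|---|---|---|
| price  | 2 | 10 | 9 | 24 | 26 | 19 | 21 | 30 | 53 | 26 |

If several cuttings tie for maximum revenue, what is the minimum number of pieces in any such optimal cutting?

Consider every possible first cut. r[k] is the best of p[i]+r[k−i] over all sellable i≤k.
r[1] = 2
r[2] = 10
r[3] = 12  (first piece 1, then r[2]=10)
r[4] = 24
r[5] = 26  (first piece 1, then r[4]=24)
r[6] = 34  (first piece 2, then r[4]=24)
r[7] = 36  (first piece 1, then r[6]=34)
r[8] = 48  (first piece 4, then r[4]=24)
r[9] = 53
r[10] = 58  (first piece 2, then r[8]=48)
Maximum revenue is $58.
Now minimize piece count subject to staying optimal: for each k, pieces[k] = 1 + min over i with p[i]+r[k−i]=r[k] of pieces[k−i].
pieces[7] = 2
pieces[8] = 2
pieces[9] = 1
pieces[10] = 3

3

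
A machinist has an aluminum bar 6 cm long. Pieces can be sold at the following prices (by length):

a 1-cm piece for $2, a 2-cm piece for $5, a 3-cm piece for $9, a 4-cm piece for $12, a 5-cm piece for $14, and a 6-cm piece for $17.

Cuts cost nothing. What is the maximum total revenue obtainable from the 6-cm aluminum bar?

18

Consider every possible first cut. v[k] is the best of p[i]+v[k−i] over all sellable i≤k.
v[1] = 2
v[2] = max(2+2, 5+0) = 5
v[3] = max(2+5, 5+2, 9+0) = 9
v[4] = max(2+9, 5+5, 9+2, 12+0) = 12
v[5] = max(2+12, 5+9, 9+5, 12+2, 14+0) = 14
v[6] = max(2+14, 5+12, 9+9, 12+5, 14+2, 17+0) = 18
One optimal cutting: 3 + 3 → $9 + $9 = $18.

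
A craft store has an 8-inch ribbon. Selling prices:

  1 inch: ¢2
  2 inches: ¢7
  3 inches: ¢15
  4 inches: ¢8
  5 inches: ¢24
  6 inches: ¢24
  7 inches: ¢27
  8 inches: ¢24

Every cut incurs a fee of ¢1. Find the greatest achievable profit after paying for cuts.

Consider every possible first cut. net[k] is the best of p[i]+net[k−i] over all sellable i≤k, charging 1 whenever i<k.
net[1] = 2
net[2] = max(2+2-1, 7+0) = 7
net[3] = max(2+7-1, 7+2-1, 15+0) = 15
net[4] = max(2+15-1, 7+7-1, 15+2-1, 8+0) = 16
net[5] = max(2+16-1, 7+15-1, 15+7-1, 8+2-1, 24+0) = 24
net[6] = max(2+24-1, 7+16-1, 15+15-1, 8+7-1, 24+2-1, 24+0) = 29
net[7] = max(2+29-1, 7+24-1, 15+16-1, …, 24+2-1, 27+0) = 30
net[8] = max(2+30-1, 7+29-1, 15+24-1, …, 27+2-1, 24+0) = 38
One optimal plan: pieces 5 + 3 (1 cut) → ¢39 − ¢1 = ¢38.

38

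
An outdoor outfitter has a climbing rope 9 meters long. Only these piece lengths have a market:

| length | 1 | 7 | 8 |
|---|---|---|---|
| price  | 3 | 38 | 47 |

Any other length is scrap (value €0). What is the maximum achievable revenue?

Consider every possible first cut. f[k] is the best of p[i]+f[k−i] over all sellable i≤k.
f[1] = 3
f[2] = 6  (first piece 1, then f[1]=3)
f[3] = 9  (first piece 1, then f[2]=6)
f[4] = 12  (first piece 1, then f[3]=9)
f[5] = 15  (first piece 1, then f[4]=12)
f[6] = 18  (first piece 1, then f[5]=15)
f[7] = 38
f[8] = 47
f[9] = 50  (first piece 1, then f[8]=47)
One optimal cutting: 8 + 1 → €50.

50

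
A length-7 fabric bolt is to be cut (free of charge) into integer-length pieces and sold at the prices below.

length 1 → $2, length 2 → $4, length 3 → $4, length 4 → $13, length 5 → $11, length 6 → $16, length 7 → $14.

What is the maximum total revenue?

19

Build R[k] bottom-up: R[k] = max over allowed piece i of (p[i] + R[k−i]).
R[1] = 2
R[2] = max(2+2, 4+0) = 4
R[3] = max(2+4, 4+2, 4+0) = 6
R[4] = max(2+6, 4+4, 4+2, 13+0) = 13
R[5] = max(2+13, 4+6, 4+4, 13+2, 11+0) = 15
R[6] = max(2+15, 4+13, 4+6, 13+4, 11+2, 16+0) = 17
R[7] = max(2+17, 4+15, 4+13, …, 16+2, 14+0) = 19
One optimal cutting: 4 + 1 + 1 + 1 → $13 + $2 + $2 + $2 = $19.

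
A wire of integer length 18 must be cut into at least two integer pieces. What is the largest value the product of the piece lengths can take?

Define prod[k] = max over 1≤i<k of i · max(k−i, prod[k−i]); the inner max lets the remainder stay uncut if that's better.
prod[2] = 1·max(1,0) = 1·1 = 1
prod[3] = 1·max(2,1) = 1·2 = 2
prod[4] = 2·max(2,1) = 2·2 = 4
prod[5] = 2·max(3,2) = 2·3 = 6
prod[6] = 3·max(3,2) = 3·3 = 9
prod[7] = 2·max(5,6) = 2·6 = 12
prod[8] = 2·max(6,9) = 2·9 = 18
prod[9] = 3·max(6,9) = 3·9 = 27
prod[10] = 2·max(8,18) = 2·18 = 36
prod[11] = 2·max(9,27) = 2·27 = 54
prod[12] = 3·max(9,27) = 3·27 = 81
prod[13] = 2·max(11,54) = 2·54 = 108
prod[14] = 2·max(12,81) = 2·81 = 162
prod[15] = 3·max(12,81) = 3·81 = 243
prod[16] = 2·max(14,162) = 2·162 = 324
prod[17] = 2·max(15,243) = 2·243 = 486
prod[18] = 3·max(15,243) = 3·243 = 729
One optimal split: 3 + 3 + 3 + 3 + 3 + 3; product 3·3·3·3·3·3 = 729.

729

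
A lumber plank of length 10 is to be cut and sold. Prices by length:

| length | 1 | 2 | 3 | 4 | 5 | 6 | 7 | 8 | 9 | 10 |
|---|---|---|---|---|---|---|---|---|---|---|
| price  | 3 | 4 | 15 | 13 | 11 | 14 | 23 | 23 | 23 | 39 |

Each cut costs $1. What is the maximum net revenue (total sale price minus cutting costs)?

45

Consider every possible first cut. v[k] is the best of p[i]+v[k−i] over all sellable i≤k, charging 1 whenever i<k.
v[1] = 3
v[2] = max(3+3-1, 4+0) = 5
v[3] = max(3+5-1, 4+3-1, 15+0) = 15
v[4] = max(3+15-1, 4+5-1, 15+3-1, 13+0) = 17
v[5] = max(3+17-1, 4+15-1, 15+5-1, 13+3-1, 11+0) = 19
v[6] = max(3+19-1, 4+17-1, 15+15-1, 13+5-1, 11+3-1, 14+0) = 29
v[7] = max(3+29-1, 4+19-1, 15+17-1, …, 14+3-1, 23+0) = 31
v[8] = max(3+31-1, 4+29-1, 15+19-1, …, 23+3-1, 23+0) = 33
v[9] = max(3+33-1, 4+31-1, 15+29-1, …, 23+3-1, 23+0) = 43
v[10] = max(3+43-1, 4+33-1, 15+31-1, …, 23+3-1, 39+0) = 45
One optimal plan: pieces 3 + 3 + 3 + 1 (3 cuts) → $48 − $3 = $45.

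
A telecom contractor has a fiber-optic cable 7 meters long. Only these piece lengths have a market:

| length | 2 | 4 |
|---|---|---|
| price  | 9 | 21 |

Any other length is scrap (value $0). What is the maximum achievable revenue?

30

Consider every possible first cut. f[k] is the best of p[i]+f[k−i] over all sellable i≤k.
f[1] = 0
f[2] = 9
f[3] = 9
f[4] = 21
f[5] = 21
f[6] = 30  (first piece 2, then f[4]=21)
f[7] = 30
One optimal cutting: pieces 4 + 2 with 1 meter of scrap → $30.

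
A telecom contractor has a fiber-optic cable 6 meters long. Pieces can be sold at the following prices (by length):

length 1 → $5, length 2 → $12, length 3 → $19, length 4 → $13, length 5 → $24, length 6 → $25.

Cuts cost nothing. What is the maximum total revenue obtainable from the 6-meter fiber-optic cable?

Build v[k] bottom-up: v[k] = max over allowed piece i of (p[i] + v[k−i]).
v[1] = 5
v[2] = 12
v[3] = 19
v[4] = 24  (first piece 1, then v[3]=19)
v[5] = 31  (first piece 2, then v[3]=19)
v[6] = 38  (first piece 3, then v[3]=19)
One optimal cutting: 3 + 3 → $19 + $19 = $38.

38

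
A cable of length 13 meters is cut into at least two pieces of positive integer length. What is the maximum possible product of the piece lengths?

Fill f[k] for k=2..13: at each k try every first piece i and multiply by the better of (k−i) uncut or f[k−i].
f[2] = 1*max(1,0) = 1*1 = 1
f[3] = max(1*2, 2*1) = 2
f[4] = max(1*3, 2*2, 3*1) = 4
f[5] = max(1*4, 2*3, 3*2, 4*1) = 6
f[6] = max(1*6, 2*4, 3*3, 4*2, 5*1) = 9
f[7] = max(1*9, 2*6, 3*4, 4*3, 5*2, 6*1) = 12
f[8] = max(1*12, 2*9, 3*6, …, 6*2, 7*1) = 18
f[9] = max(1*18, 2*12, 3*9, …, 7*2, 8*1) = 27
f[10] = max(1*27, 2*18, 3*12, …, 8*2, 9*1) = 36
f[11] = max(1*36, 2*27, 3*18, …, 9*2, 10*1) = 54
f[12] = max(1*54, 2*36, 3*27, …, 10*2, 11*1) = 81
f[13] = max(1*81, 2*54, 3*36, …, 11*2, 12*1) = 108
One optimal split: 3 + 3 + 3 + 2 + 2; product 3*3*3*2*2 = 108.

108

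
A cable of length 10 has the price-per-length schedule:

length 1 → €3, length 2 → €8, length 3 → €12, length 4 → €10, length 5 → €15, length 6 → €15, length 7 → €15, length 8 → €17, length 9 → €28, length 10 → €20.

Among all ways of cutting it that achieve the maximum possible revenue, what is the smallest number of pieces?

4

Build r[k] bottom-up: r[k] = max over allowed piece i of (p[i] + r[k−i]).
r[1] = 3
r[2] = 8
r[3] = 12
r[4] = 16  (first piece 2, then r[2]=8)
r[5] = 20  (first piece 2, then r[3]=12)
r[6] = 24  (first piece 2, then r[4]=16)
r[7] = 28  (first piece 2, then r[5]=20)
r[8] = 32  (first piece 2, then r[6]=24)
r[9] = 36  (first piece 2, then r[7]=28)
r[10] = 40  (first piece 2, then r[8]=32)
Maximum revenue is €40.
Now minimize piece count subject to staying optimal: for each k, pieces[k] = 1 + min over i with p[i]+r[k−i]=r[k] of pieces[k−i].
pieces[7] = 3
pieces[8] = 3
pieces[9] = 3
pieces[10] = 4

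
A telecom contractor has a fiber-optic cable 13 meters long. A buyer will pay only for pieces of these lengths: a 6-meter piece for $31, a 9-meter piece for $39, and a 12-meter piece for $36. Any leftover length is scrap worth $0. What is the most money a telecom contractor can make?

62

Let best[k] be the best obtainable value from length k. For each k, try every first piece i and keep the best of price[i] + best[k−i].
best[1] = 0
best[2] = 0
best[3] = 0
best[4] = 0
best[5] = 0
best[6] = 31
best[7] = 31
best[8] = 31
best[9] = 39
best[10] = 39
best[11] = 39
best[12] = 62  (first piece 6, then best[6]=31)
best[13] = 62
One optimal cutting: pieces 6 + 6 with 1 meter of scrap → $62.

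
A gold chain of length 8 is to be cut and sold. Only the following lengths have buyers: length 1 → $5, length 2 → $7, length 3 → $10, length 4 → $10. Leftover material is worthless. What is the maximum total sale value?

Let best[k] be the best obtainable value from length k. For each k, try every first piece i and keep the best of price[i] + best[k−i].
best[1] = 5
best[2] = max(5+5, 7+0) = 10
best[3] = max(5+10, 7+5, 10+0) = 15
best[4] = max(5+15, 7+10, 10+5, 10+0) = 20
best[5] = max(5+20, 7+15, 10+10, 10+5) = 25
best[6] = max(5+25, 7+20, 10+15, 10+10) = 30
best[7] = max(5+30, 7+25, 10+20, 10+15) = 35
best[8] = max(5+35, 7+30, 10+25, 10+20) = 40
One optimal cutting: 1 + 1 + 1 + 1 + 1 + 1 + 1 + 1 → $40.

40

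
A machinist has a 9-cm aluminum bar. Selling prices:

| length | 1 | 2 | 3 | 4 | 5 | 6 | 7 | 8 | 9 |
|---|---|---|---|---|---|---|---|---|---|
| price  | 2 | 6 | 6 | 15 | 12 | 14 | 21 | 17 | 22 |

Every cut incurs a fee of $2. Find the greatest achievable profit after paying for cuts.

Let net[k] be the best obtainable value from length k. For each k, try every first piece i and keep the best of price[i] + net[k−i] minus the 2 cut fee when i<k.
net[1] = 2
net[2] = 6
net[3] = 6  (first piece 1, then net[2]=6)
net[4] = 15
net[5] = 15  (first piece 1, then net[4]=15)
net[6] = 19  (first piece 2, then net[4]=15)
net[7] = 21
net[8] = 28  (first piece 4, then net[4]=15)
net[9] = 28  (first piece 1, then net[8]=28)
One optimal plan: pieces 4 + 4 + 1 (2 cuts) → $32 − $4 = $28.

28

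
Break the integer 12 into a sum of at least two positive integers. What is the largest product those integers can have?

81

Let P[k] be the best product for length k (with at least one cut). For each first piece i, the rest contributes max(k−i, P[k−i]).
P[2] = 1*max(1,0) = 1*1 = 1
P[3] = max(1*2, 2*1) = 2
P[4] = max(1*3, 2*2, 3*1) = 4
P[5] = max(1*4, 2*3, 3*2, 4*1) = 6
P[6] = max(1*6, 2*4, 3*3, 4*2, 5*1) = 9
P[7] = max(1*9, 2*6, 3*4, 4*3, 5*2, 6*1) = 12
P[8] = max(1*12, 2*9, 3*6, …, 6*2, 7*1) = 18
P[9] = max(1*18, 2*12, 3*9, …, 7*2, 8*1) = 27
P[10] = max(1*27, 2*18, 3*12, …, 8*2, 9*1) = 36
P[11] = max(1*36, 2*27, 3*18, …, 9*2, 10*1) = 54
P[12] = max(1*54, 2*36, 3*27, …, 10*2, 11*1) = 81
One optimal split: 3 + 3 + 3 + 3; product 3*3*3*3 = 81.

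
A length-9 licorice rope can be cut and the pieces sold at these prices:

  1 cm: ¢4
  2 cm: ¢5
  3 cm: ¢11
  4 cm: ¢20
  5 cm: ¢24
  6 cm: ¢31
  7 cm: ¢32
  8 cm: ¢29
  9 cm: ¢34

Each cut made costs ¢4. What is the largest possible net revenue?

40

Build r[k] bottom-up: r[k] = max over allowed piece i of (p[i] + r[k−i]) − 4 per cut.
r[1] = 4
r[2] = 5
r[3] = 11
r[4] = 20
r[5] = 24
r[6] = 31
r[7] = 32
r[8] = 36  (first piece 4, then r[4]=20)
r[9] = 40  (first piece 4, then r[5]=24)
One optimal plan: pieces 5 + 4 (1 cut) → ¢44 − ¢4 = ¢40.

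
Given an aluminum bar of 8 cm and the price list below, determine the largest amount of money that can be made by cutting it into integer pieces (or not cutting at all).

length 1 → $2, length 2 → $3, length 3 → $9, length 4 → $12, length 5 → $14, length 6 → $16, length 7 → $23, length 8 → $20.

25

Build R[k] bottom-up: R[k] = max over allowed piece i of (p[i] + R[k−i]).
R[1] = 2
R[2] = 4  (first piece 1, then R[1]=2)
R[3] = 9
R[4] = 12
R[5] = 14  (first piece 1, then R[4]=12)
R[6] = 18  (first piece 3, then R[3]=9)
R[7] = 23
R[8] = 25  (first piece 1, then R[7]=23)
One optimal cutting: 7 + 1 → $23 + $2 = $25.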